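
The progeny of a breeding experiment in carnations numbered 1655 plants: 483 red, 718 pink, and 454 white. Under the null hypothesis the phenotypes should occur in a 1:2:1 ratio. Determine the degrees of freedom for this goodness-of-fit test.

A goodness-of-fit test with 3 phenotype classes has df = 3 − 1 = 2.

2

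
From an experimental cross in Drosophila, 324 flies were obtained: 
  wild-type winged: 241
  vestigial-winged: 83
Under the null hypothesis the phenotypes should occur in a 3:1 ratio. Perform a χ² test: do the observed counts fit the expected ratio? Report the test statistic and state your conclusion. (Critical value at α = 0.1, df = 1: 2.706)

Expected counts for N = 324 under a 3:1 ratio (total parts = 4):
  wild-type winged: 324 × 3/4 = 243
  vestigial-winged: 324 × 1/4 = 81
χ² = Σ (O − E)² / E
  wild-type winged: (241 − 243)² / 243 = 0.0165
  vestigial-winged: (83 − 81)² / 81 = 0.0494
χ² = 0.0165 + 0.0494 = 0.0659 ≈ 0.066
Degrees of freedom = 2 − 1 = 1; critical value at α = 0.1 is 2.706.
Since 0.066 < 2.706, we fail to reject the null hypothesis — the data are consistent with the 3:1 ratio.

0.066; consistent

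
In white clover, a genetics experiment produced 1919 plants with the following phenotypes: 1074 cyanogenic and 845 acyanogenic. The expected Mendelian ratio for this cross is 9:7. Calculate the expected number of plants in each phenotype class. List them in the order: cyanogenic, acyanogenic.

Expected counts for N = 1919 under a 9:7 ratio (total parts = 16):
  cyanogenic: 1919 × 9/16 = 1079.4375
  acyanogenic: 1919 × 7/16 = 839.5625

1079.4375, 839.5625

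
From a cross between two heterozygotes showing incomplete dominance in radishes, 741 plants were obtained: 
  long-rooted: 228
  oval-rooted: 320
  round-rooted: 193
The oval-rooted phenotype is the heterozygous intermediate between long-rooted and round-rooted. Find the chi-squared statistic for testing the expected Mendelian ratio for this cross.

17.073

With incomplete dominance, a heterozygote × heterozygote cross gives a 1:2:1 phenotypic ratio.
The 1:2:1 ratio has 4 parts, so with N = 741 the expected counts are:
  long-rooted: 741 × 1/4 = 185.25
  oval-rooted: 741 × 2/4 = 370.5
  round-rooted: 741 × 1/4 = 185.25
χ² = Σ (O − E)² / E
  long-rooted: (228 − 185.25)² / 185.25 = 9.8654
  oval-rooted: (320 − 370.5)² / 370.5 = 6.8833
  round-rooted: (193 − 185.25)² / 185.25 = 0.3242
χ² = 9.8654 + 6.8833 + 0.3242 = 17.0729 ≈ 17.073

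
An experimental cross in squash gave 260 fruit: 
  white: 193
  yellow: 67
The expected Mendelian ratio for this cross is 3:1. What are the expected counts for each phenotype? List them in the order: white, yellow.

195, 65

Expected counts for N = 260 under a 3:1 ratio (total parts = 4):
  white: 260 × 3/4 = 195
  yellow: 260 × 1/4 = 65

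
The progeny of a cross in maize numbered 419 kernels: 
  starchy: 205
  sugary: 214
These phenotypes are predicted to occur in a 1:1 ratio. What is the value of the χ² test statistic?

0.193

Expected counts for N = 419 under a 1:1 ratio (total parts = 2):
  starchy: 419 × 1/2 = 209.5
  sugary: 419 × 1/2 = 209.5
χ² = Σ (O − E)² / E
  starchy: (205 − 209.5)² / 209.5 = 0.0967
  sugary: (214 − 209.5)² / 209.5 = 0.0967
χ² = 0.0967 + 0.0967 = 0.1934 ≈ 0.193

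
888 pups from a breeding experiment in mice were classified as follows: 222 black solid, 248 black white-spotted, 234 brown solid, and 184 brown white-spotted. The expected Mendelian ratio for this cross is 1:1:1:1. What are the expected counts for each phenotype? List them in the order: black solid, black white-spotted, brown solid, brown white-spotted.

222, 222, 222, 222

Expected counts for N = 888 under a 1:1:1:1 ratio (total parts = 4):
  black solid: 888 × 1/4 = 222
  black white-spotted: 888 × 1/4 = 222
  brown solid: 888 × 1/4 = 222
  brown white-spotted: 888 × 1/4 = 222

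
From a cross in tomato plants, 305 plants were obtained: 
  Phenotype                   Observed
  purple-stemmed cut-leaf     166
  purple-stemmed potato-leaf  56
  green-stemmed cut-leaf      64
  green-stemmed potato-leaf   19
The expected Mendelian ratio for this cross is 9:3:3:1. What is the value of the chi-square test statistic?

Expected counts for N = 305 under a 9:3:3:1 ratio (total parts = 16):
  purple-stemmed cut-leaf: 305 × 9/16 = 171.5625
  purple-stemmed potato-leaf: 305 × 3/16 = 57.1875
  green-stemmed cut-leaf: 305 × 3/16 = 57.1875
  green-stemmed potato-leaf: 305 × 1/16 = 19.0625
χ² = Σ (O − E)² / E
  purple-stemmed cut-leaf: (166 − 171.5625)² / 171.5625 = 0.1804
  purple-stemmed potato-leaf: (56 − 57.1875)² / 57.1875 = 0.0247
  green-stemmed cut-leaf: (64 − 57.1875)² / 57.1875 = 0.8115
  green-stemmed potato-leaf: (19 − 19.0625)² / 19.0625 = 0.0002
χ² = 0.1804 + 0.0247 + 0.8115 + 0.0002 = 1.0168 ≈ 1.017

1.017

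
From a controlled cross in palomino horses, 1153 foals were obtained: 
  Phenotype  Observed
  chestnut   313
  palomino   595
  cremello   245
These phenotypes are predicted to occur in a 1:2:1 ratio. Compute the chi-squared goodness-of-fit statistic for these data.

Under the 1:2:1 hypothesis (Σ ratio = 4, N = 1153):
  chestnut: 1153 × 1/4 = 288.25
  palomino: 1153 × 2/4 = 576.5
  cremello: 1153 × 1/4 = 288.25
χ² = Σ (O − E)² / E
  chestnut: (313 − 288.25)² / 288.25 = 2.1251
  palomino: (595 − 576.5)² / 576.5 = 0.5937
  cremello: (245 − 288.25)² / 288.25 = 6.4894
χ² = 2.1251 + 0.5937 + 6.4894 = 9.2082 ≈ 9.208

9.208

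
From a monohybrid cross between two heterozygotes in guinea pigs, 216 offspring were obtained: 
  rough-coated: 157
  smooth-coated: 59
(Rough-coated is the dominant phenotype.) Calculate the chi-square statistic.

0.617

For a monohybrid cross between heterozygotes with complete dominance, the expected phenotypic ratio is 3:1.
Total ratio parts = 4. Expected numbers out of 216:
  rough-coated: 216 × 3/4 = 162
  smooth-coated: 216 × 1/4 = 54
χ² = Σ (O − E)² / E
  rough-coated: (157 − 162)² / 162 = 0.1543
  smooth-coated: (59 − 54)² / 54 = 0.4630
χ² = 0.1543 + 0.4630 = 0.6173 ≈ 0.617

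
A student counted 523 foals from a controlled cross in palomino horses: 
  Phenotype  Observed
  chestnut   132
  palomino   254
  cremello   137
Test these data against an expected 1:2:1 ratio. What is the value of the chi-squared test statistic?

Total ratio parts = 4. Expected numbers out of 523:
  chestnut: 523 × 1/4 = 130.75
  palomino: 523 × 2/4 = 261.5
  cremello: 523 × 1/4 = 130.75
χ² = Σ (O − E)² / E
  chestnut: (132 − 130.75)² / 130.75 = 0.0120
  palomino: (254 − 261.5)² / 261.5 = 0.2151
  cremello: (137 − 130.75)² / 130.75 = 0.2988
χ² = 0.0120 + 0.2151 + 0.2988 = 0.5259 ≈ 0.526

0.526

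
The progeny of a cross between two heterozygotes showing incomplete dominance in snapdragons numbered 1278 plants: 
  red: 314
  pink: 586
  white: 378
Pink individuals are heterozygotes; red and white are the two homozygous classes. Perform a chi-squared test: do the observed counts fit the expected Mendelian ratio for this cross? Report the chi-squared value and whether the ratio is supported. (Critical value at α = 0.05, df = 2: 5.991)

With incomplete dominance, a heterozygote × heterozygote cross gives a 1:2:1 phenotypic ratio.
The 1:2:1 ratio has 4 parts, so with N = 1278 the expected counts are:
  red: 1278 × 1/4 = 319.5
  pink: 1278 × 2/4 = 639
  white: 1278 × 1/4 = 319.5
χ² = Σ (O − E)² / E
  red: (314 − 319.5)² / 319.5 = 0.0947
  pink: (586 − 639)² / 639 = 4.3959
  white: (378 − 319.5)² / 319.5 = 10.7113
χ² = 0.0947 + 4.3959 + 10.7113 = 15.2019 ≈ 15.202
Degrees of freedom = 3 − 1 = 2; critical value at α = 0.05 is 5.991.
Since 15.202 > 5.991, we reject the null hypothesis — the data do not fit the 1:2:1 ratio.

15.202; not consistent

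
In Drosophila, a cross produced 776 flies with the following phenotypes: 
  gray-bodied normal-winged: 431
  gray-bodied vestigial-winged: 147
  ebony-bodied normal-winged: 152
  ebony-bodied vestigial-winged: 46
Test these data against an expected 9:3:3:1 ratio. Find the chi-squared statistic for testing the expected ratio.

0.504

Under the 9:3:3:1 hypothesis (Σ ratio = 16, N = 776):
  gray-bodied normal-winged: 776 × 9/16 = 436.5
  gray-bodied vestigial-winged: 776 × 3/16 = 145.5
  ebony-bodied normal-winged: 776 × 3/16 = 145.5
  ebony-bodied vestigial-winged: 776 × 1/16 = 48.5
χ² = Σ (O − E)² / E
  gray-bodied normal-winged: (431 − 436.5)² / 436.5 = 0.0693
  gray-bodied vestigial-winged: (147 − 145.5)² / 145.5 = 0.0155
  ebony-bodied normal-winged: (152 − 145.5)² / 145.5 = 0.2904
  ebony-bodied vestigial-winged: (46 − 48.5)² / 48.5 = 0.1289
χ² = 0.0693 + 0.0155 + 0.2904 + 0.1289 = 0.5041 ≈ 0.504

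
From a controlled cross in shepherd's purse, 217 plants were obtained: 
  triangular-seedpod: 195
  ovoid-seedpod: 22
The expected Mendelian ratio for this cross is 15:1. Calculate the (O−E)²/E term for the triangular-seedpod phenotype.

0.350

Total ratio parts = 16. Expected numbers out of 217:
  triangular-seedpod: 217 × 15/16 = 203.4375
  ovoid-seedpod: 217 × 1/16 = 13.5625
Contribution of triangular-seedpod: (195 − 203.4375)² / 203.4375 = 0.3499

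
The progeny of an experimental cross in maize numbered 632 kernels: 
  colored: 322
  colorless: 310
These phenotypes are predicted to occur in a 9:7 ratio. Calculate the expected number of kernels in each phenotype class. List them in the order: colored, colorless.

Under the 9:7 hypothesis (Σ ratio = 16, N = 632):
  colored: 632 × 9/16 = 355.5
  colorless: 632 × 7/16 = 276.5

355.5, 276.5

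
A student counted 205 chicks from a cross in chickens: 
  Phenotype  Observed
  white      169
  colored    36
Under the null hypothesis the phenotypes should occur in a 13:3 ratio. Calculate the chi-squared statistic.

0.190

Total ratio parts = 16. Expected numbers out of 205:
  white: 205 × 13/16 = 166.5625
  colored: 205 × 3/16 = 38.4375
χ² = Σ (O − E)² / E
  white: (169 − 166.5625)² / 166.5625 = 0.0357
  colored: (36 − 38.4375)² / 38.4375 = 0.1546
χ² = 0.0357 + 0.1546 = 0.1903 ≈ 0.190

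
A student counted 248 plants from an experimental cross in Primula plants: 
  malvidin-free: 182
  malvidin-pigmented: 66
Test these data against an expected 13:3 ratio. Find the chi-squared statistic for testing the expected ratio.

10.065

The 13:3 ratio has 16 parts, so with N = 248 the expected counts are:
  malvidin-free: 248 × 13/16 = 201.5
  malvidin-pigmented: 248 × 3/16 = 46.5
χ² = Σ (O − E)² / E
  malvidin-free: (182 − 201.5)² / 201.5 = 1.8871
  malvidin-pigmented: (66 − 46.5)² / 46.5 = 8.1774
χ² = 1.8871 + 8.1774 = 10.0645 ≈ 10.065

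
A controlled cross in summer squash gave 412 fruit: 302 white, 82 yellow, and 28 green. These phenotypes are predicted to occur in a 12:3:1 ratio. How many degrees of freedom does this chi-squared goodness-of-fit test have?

A goodness-of-fit test with 3 phenotype classes has df = 3 − 1 = 2.

2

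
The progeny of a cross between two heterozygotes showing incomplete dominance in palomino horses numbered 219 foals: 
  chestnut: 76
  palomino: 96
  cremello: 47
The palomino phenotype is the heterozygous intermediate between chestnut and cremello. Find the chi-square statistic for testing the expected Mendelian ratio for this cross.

11.009

With incomplete dominance, a heterozygote × heterozygote cross gives a 1:2:1 phenotypic ratio.
Under the 1:2:1 hypothesis (Σ ratio = 4, N = 219):
  chestnut: 219 × 1/4 = 54.75
  palomino: 219 × 2/4 = 109.5
  cremello: 219 × 1/4 = 54.75
χ² = Σ (O − E)² / E
  chestnut: (76 − 54.75)² / 54.75 = 8.2477
  palomino: (96 − 109.5)² / 109.5 = 1.6644
  cremello: (47 − 54.75)² / 54.75 = 1.0970
χ² = 8.2477 + 1.6644 + 1.0970 = 11.0091 ≈ 11.009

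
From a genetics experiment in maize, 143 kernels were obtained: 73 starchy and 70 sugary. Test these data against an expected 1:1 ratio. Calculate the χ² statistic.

Expected counts for N = 143 under a 1:1 ratio (total parts = 2):
  starchy: 143 × 1/2 = 71.5
  sugary: 143 × 1/2 = 71.5
χ² = Σ (O − E)² / E
  starchy: (73 − 71.5)² / 71.5 = 0.0315
  sugary: (70 − 71.5)² / 71.5 = 0.0315
χ² = 0.0315 + 0.0315 = 0.063

0.063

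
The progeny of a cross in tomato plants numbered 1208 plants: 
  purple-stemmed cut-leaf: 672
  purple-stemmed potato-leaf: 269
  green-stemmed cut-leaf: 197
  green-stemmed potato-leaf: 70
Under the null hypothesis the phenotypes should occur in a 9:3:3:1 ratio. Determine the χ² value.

The 9:3:3:1 ratio has 16 parts, so with N = 1208 the expected counts are:
  purple-stemmed cut-leaf: 1208 × 9/16 = 679.5
  purple-stemmed potato-leaf: 1208 × 3/16 = 226.5
  green-stemmed cut-leaf: 1208 × 3/16 = 226.5
  green-stemmed potato-leaf: 1208 × 1/16 = 75.5
χ² = Σ (O − E)² / E
  purple-stemmed cut-leaf: (672 − 679.5)² / 679.5 = 0.0828
  purple-stemmed potato-leaf: (269 − 226.5)² / 226.5 = 7.9746
  green-stemmed cut-leaf: (197 − 226.5)² / 226.5 = 3.8422
  green-stemmed potato-leaf: (70 − 75.5)² / 75.5 = 0.4007
χ² = 0.0828 + 7.9746 + 3.8422 + 0.4007 = 12.3003 ≈ 12.300

12.300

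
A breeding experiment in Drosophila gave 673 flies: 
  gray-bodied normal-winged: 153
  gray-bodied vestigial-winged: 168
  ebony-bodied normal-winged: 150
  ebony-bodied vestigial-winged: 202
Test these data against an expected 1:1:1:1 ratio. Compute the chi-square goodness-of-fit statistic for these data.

10.132

Total ratio parts = 4. Expected numbers out of 673:
  gray-bodied normal-winged: 673 × 1/4 = 168.25
  gray-bodied vestigial-winged: 673 × 1/4 = 168.25
  ebony-bodied normal-winged: 673 × 1/4 = 168.25
  ebony-bodied vestigial-winged: 673 × 1/4 = 168.25
χ² = Σ (O − E)² / E
  gray-bodied normal-winged: (153 − 168.25)² / 168.25 = 1.3822
  gray-bodied vestigial-winged: (168 − 168.25)² / 168.25 = 0.0004
  ebony-bodied normal-winged: (150 − 168.25)² / 168.25 = 1.9796
  ebony-bodied vestigial-winged: (202 − 168.25)² / 168.25 = 6.7701
χ² = 1.3822 + 0.0004 + 1.9796 + 6.7701 = 10.1323 ≈ 10.132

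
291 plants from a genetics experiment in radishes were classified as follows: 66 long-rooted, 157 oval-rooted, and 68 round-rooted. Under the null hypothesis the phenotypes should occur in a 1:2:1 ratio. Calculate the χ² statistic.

Total ratio parts = 4. Expected numbers out of 291:
  long-rooted: 291 × 1/4 = 72.75
  oval-rooted: 291 × 2/4 = 145.5
  round-rooted: 291 × 1/4 = 72.75
χ² = Σ (O − E)² / E
  long-rooted: (66 − 72.75)² / 72.75 = 0.6263
  oval-rooted: (157 − 145.5)² / 145.5 = 0.9089
  round-rooted: (68 − 72.75)² / 72.75 = 0.3101
χ² = 0.6263 + 0.9089 + 0.3101 = 1.8453 ≈ 1.845

1.845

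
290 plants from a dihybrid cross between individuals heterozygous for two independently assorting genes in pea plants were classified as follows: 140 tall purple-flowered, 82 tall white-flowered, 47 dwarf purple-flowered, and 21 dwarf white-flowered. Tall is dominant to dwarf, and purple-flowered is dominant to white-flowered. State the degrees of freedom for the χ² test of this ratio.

A dihybrid F₂ with independent assortment and complete dominance at both loci gives a 9:3:3:1 phenotypic ratio.
A goodness-of-fit test with 4 phenotype classes has df = 4 − 1 = 3.

3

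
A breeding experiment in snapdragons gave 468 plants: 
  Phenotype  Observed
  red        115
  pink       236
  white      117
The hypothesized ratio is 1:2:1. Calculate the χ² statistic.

Expected counts for N = 468 under a 1:2:1 ratio (total parts = 4):
  red: 468 × 1/4 = 117
  pink: 468 × 2/4 = 234
  white: 468 × 1/4 = 117
χ² = Σ (O − E)² / E
  red: (115 − 117)² / 117 = 0.0342
  pink: (236 − 234)² / 234 = 0.0171
  white: (117 − 117)² / 117 = 0.0000
χ² = 0.0342 + 0.0171 + 0.0000 = 0.0513 ≈ 0.051

0.051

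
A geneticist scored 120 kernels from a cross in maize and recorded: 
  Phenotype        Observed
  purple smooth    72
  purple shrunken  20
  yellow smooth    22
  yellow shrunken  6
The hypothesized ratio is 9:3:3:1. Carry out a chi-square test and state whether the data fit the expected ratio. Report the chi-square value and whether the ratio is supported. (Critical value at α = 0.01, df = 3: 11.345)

Under the 9:3:3:1 hypothesis (Σ ratio = 16, N = 120):
  purple smooth: 120 × 9/16 = 67.5
  purple shrunken: 120 × 3/16 = 22.5
  yellow smooth: 120 × 3/16 = 22.5
  yellow shrunken: 120 × 1/16 = 7.5
χ² = Σ (O − E)² / E
  purple smooth: (72 − 67.5)² / 67.5 = 0.3000
  purple shrunken: (20 − 22.5)² / 22.5 = 0.2778
  yellow smooth: (22 − 22.5)² / 22.5 = 0.0111
  yellow shrunken: (6 − 7.5)² / 7.5 = 0.3000
χ² = 0.3000 + 0.2778 + 0.0111 + 0.3000 = 0.8889 ≈ 0.889
Degrees of freedom = 4 − 1 = 3; critical value at α = 0.01 is 11.345.
Since 0.889 < 11.345, we fail to reject the null hypothesis — the data are consistent with the 9:3:3:1 ratio.

0.889; consistent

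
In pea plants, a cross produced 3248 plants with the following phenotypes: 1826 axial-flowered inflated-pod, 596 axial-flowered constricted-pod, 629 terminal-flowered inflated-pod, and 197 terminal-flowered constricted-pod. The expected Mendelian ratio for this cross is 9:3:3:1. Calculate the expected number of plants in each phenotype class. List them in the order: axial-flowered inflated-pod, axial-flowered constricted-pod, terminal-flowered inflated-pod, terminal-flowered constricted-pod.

Expected counts for N = 3248 under a 9:3:3:1 ratio (total parts = 16):
  axial-flowered inflated-pod: 3248 × 9/16 = 1827
  axial-flowered constricted-pod: 3248 × 3/16 = 609
  terminal-flowered inflated-pod: 3248 × 3/16 = 609
  terminal-flowered constricted-pod: 3248 × 1/16 = 203

1827, 609, 609, 203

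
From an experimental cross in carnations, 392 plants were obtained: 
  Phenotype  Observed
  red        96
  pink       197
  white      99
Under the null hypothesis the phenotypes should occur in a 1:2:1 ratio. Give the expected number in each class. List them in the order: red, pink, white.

98, 196, 98

Expected counts for N = 392 under a 1:2:1 ratio (total parts = 4):
  red: 392 × 1/4 = 98
  pink: 392 × 2/4 = 196
  white: 392 × 1/4 = 98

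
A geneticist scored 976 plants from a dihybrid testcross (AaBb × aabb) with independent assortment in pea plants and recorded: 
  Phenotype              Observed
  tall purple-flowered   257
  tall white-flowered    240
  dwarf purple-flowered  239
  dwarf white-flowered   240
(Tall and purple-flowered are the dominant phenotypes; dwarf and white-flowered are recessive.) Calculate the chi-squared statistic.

A dihybrid testcross with independent assortment gives a 1:1:1:1 ratio.
The 1:1:1:1 ratio has 4 parts, so with N = 976 the expected counts are:
  tall purple-flowered: 976 × 1/4 = 244
  tall white-flowered: 976 × 1/4 = 244
  dwarf purple-flowered: 976 × 1/4 = 244
  dwarf white-flowered: 976 × 1/4 = 244
χ² = Σ (O − E)² / E
  tall purple-flowered: (257 − 244)² / 244 = 0.6926
  tall white-flowered: (240 − 244)² / 244 = 0.0656
  dwarf purple-flowered: (239 − 244)² / 244 = 0.1025
  dwarf white-flowered: (240 − 244)² / 244 = 0.0656
χ² = 0.6926 + 0.0656 + 0.1025 + 0.0656 = 0.9263 ≈ 0.926

0.926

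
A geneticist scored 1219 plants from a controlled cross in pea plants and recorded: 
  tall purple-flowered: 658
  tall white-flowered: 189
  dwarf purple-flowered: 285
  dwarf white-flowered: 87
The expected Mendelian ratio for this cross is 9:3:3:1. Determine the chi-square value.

Expected counts for N = 1219 under a 9:3:3:1 ratio (total parts = 16):
  tall purple-flowered: 1219 × 9/16 = 685.6875
  tall white-flowered: 1219 × 3/16 = 228.5625
  dwarf purple-flowered: 1219 × 3/16 = 228.5625
  dwarf white-flowered: 1219 × 1/16 = 76.1875
χ² = Σ (O − E)² / E
  tall purple-flowered: (658 − 685.6875)² / 685.6875 = 1.1180
  tall white-flowered: (189 − 228.5625)² / 228.5625 = 6.8480
  dwarf purple-flowered: (285 − 228.5625)² / 228.5625 = 13.9358
  dwarf white-flowered: (87 − 76.1875)² / 76.1875 = 1.5345
χ² = 1.1180 + 6.8480 + 13.9358 + 1.5345 = 23.4363 ≈ 23.436

23.436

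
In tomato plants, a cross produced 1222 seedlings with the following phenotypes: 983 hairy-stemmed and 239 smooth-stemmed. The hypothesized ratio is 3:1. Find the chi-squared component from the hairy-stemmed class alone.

Expected counts for N = 1222 under a 3:1 ratio (total parts = 4):
  hairy-stemmed: 1222 × 3/4 = 916.5
  smooth-stemmed: 1222 × 1/4 = 305.5
Contribution of hairy-stemmed: (983 − 916.5)² / 916.5 = 4.8252

4.825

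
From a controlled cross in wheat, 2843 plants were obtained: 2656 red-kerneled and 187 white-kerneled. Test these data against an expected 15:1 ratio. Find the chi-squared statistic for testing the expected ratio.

0.521

Expected counts for N = 2843 under a 15:1 ratio (total parts = 16):
  red-kerneled: 2843 × 15/16 = 2665.3125
  white-kerneled: 2843 × 1/16 = 177.6875
χ² = Σ (O − E)² / E
  red-kerneled: (2656 − 2665.3125)² / 2665.3125 = 0.0325
  white-kerneled: (187 − 177.6875)² / 177.6875 = 0.4881
χ² = 0.0325 + 0.4881 = 0.5206 ≈ 0.521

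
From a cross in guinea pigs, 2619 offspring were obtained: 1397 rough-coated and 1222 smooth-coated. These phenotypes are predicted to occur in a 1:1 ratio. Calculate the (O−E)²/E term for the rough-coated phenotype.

Total ratio parts = 2. Expected numbers out of 2619:
  rough-coated: 2619 × 1/2 = 1309.5
  smooth-coated: 2619 × 1/2 = 1309.5
Contribution of rough-coated: (1397 − 1309.5)² / 1309.5 = 5.8467

5.847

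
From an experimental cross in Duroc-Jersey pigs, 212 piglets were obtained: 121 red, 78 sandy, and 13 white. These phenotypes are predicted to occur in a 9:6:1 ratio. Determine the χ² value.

0.059

Expected counts for N = 212 under a 9:6:1 ratio (total parts = 16):
  red: 212 × 9/16 = 119.25
  sandy: 212 × 6/16 = 79.5
  white: 212 × 1/16 = 13.25
χ² = Σ (O − E)² / E
  red: (121 − 119.25)² / 119.25 = 0.0257
  sandy: (78 − 79.5)² / 79.5 = 0.0283
  white: (13 − 13.25)² / 13.25 = 0.0047
χ² = 0.0257 + 0.0283 + 0.0047 = 0.0587 ≈ 0.059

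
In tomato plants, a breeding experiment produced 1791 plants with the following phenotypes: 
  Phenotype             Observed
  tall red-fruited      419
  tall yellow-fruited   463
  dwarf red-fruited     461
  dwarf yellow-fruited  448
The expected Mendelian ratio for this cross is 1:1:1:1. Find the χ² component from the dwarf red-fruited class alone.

0.392

The 1:1:1:1 ratio has 4 parts, so with N = 1791 the expected counts are:
  tall red-fruited: 1791 × 1/4 = 447.75
  tall yellow-fruited: 1791 × 1/4 = 447.75
  dwarf red-fruited: 1791 × 1/4 = 447.75
  dwarf yellow-fruited: 1791 × 1/4 = 447.75
Contribution of dwarf red-fruited: (461 − 447.75)² / 447.75 = 0.3921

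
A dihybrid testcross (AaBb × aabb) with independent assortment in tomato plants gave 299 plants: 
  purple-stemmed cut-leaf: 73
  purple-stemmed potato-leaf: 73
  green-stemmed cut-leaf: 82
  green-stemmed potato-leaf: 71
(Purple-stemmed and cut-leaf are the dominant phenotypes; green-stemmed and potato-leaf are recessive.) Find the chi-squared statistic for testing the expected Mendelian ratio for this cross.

0.973

A dihybrid testcross with independent assortment gives a 1:1:1:1 ratio.
Under the 1:1:1:1 hypothesis (Σ ratio = 4, N = 299):
  purple-stemmed cut-leaf: 299 × 1/4 = 74.75
  purple-stemmed potato-leaf: 299 × 1/4 = 74.75
  green-stemmed cut-leaf: 299 × 1/4 = 74.75
  green-stemmed potato-leaf: 299 × 1/4 = 74.75
χ² = Σ (O − E)² / E
  purple-stemmed cut-leaf: (73 − 74.75)² / 74.75 = 0.0410
  purple-stemmed potato-leaf: (73 − 74.75)² / 74.75 = 0.0410
  green-stemmed cut-leaf: (82 − 74.75)² / 74.75 = 0.7032
  green-stemmed potato-leaf: (71 − 74.75)² / 74.75 = 0.1881
χ² = 0.0410 + 0.0410 + 0.7032 + 0.1881 = 0.9733 ≈ 0.973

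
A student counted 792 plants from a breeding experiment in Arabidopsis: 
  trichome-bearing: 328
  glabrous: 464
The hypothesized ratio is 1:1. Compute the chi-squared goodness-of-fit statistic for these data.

The 1:1 ratio has 2 parts, so with N = 792 the expected counts are:
  trichome-bearing: 792 × 1/2 = 396
  glabrous: 792 × 1/2 = 396
χ² = Σ (O − E)² / E
  trichome-bearing: (328 − 396)² / 396 = 11.6768
  glabrous: (464 − 396)² / 396 = 11.6768
χ² = 11.6768 + 11.6768 = 23.3536 ≈ 23.354

23.354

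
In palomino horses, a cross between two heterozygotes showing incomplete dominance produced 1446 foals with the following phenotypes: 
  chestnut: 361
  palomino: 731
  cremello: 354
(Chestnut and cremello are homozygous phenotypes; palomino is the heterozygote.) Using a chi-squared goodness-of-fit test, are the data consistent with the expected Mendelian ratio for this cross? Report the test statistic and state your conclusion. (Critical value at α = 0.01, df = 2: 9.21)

With incomplete dominance, a heterozygote × heterozygote cross gives a 1:2:1 phenotypic ratio.
The 1:2:1 ratio has 4 parts, so with N = 1446 the expected counts are:
  chestnut: 1446 × 1/4 = 361.5
  palomino: 1446 × 2/4 = 723
  cremello: 1446 × 1/4 = 361.5
χ² = Σ (O − E)² / E
  chestnut: (361 − 361.5)² / 361.5 = 0.0007
  palomino: (731 − 723)² / 723 = 0.0885
  cremello: (354 − 361.5)² / 361.5 = 0.1556
χ² = 0.0007 + 0.0885 + 0.1556 = 0.2448 ≈ 0.245
Degrees of freedom = 3 − 1 = 2; critical value at α = 0.01 is 9.21.
Since 0.245 < 9.21, we fail to reject the null hypothesis — the data are consistent with the 1:2:1 ratio.

0.245; consistent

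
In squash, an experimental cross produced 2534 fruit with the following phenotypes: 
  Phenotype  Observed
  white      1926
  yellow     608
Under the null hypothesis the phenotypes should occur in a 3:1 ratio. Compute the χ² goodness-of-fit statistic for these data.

1.369

Under the 3:1 hypothesis (Σ ratio = 4, N = 2534):
  white: 2534 × 3/4 = 1900.5
  yellow: 2534 × 1/4 = 633.5
χ² = Σ (O − E)² / E
  white: (1926 − 1900.5)² / 1900.5 = 0.3421
  yellow: (608 − 633.5)² / 633.5 = 1.0264
χ² = 0.3421 + 1.0264 = 1.3685 ≈ 1.369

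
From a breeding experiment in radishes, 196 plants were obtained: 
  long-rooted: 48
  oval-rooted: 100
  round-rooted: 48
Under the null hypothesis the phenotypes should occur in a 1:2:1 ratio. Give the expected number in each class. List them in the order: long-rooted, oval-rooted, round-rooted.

49, 98, 49

Expected counts for N = 196 under a 1:2:1 ratio (total parts = 4):
  long-rooted: 196 × 1/4 = 49
  oval-rooted: 196 × 2/4 = 98
  round-rooted: 196 × 1/4 = 49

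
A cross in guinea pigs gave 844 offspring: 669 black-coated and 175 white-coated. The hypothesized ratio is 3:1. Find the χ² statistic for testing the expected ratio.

The 3:1 ratio has 4 parts, so with N = 844 the expected counts are:
  black-coated: 844 × 3/4 = 633
  white-coated: 844 × 1/4 = 211
χ² = Σ (O − E)² / E
  black-coated: (669 − 633)² / 633 = 2.0474
  white-coated: (175 − 211)² / 211 = 6.1422
χ² = 2.0474 + 6.1422 = 8.1896 ≈ 8.190

8.190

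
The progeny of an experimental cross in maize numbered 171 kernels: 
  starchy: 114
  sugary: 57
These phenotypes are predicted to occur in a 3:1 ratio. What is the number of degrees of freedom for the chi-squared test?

1

A goodness-of-fit test with 2 phenotype classes has df = 2 − 1 = 1.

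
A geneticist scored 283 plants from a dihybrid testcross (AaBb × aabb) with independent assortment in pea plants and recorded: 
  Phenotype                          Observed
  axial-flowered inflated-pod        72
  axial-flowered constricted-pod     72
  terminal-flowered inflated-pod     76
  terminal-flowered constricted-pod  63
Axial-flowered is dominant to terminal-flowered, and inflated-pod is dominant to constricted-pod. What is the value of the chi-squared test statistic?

A dihybrid testcross with independent assortment gives a 1:1:1:1 ratio.
The 1:1:1:1 ratio has 4 parts, so with N = 283 the expected counts are:
  axial-flowered inflated-pod: 283 × 1/4 = 70.75
  axial-flowered constricted-pod: 283 × 1/4 = 70.75
  terminal-flowered inflated-pod: 283 × 1/4 = 70.75
  terminal-flowered constricted-pod: 283 × 1/4 = 70.75
χ² = Σ (O − E)² / E
  axial-flowered inflated-pod: (72 − 70.75)² / 70.75 = 0.0221
  axial-flowered constricted-pod: (72 − 70.75)² / 70.75 = 0.0221
  terminal-flowered inflated-pod: (76 − 70.75)² / 70.75 = 0.3896
  terminal-flowered constricted-pod: (63 − 70.75)² / 70.75 = 0.8489
χ² = 0.0221 + 0.0221 + 0.3896 + 0.8489 = 1.2827 ≈ 1.283

1.283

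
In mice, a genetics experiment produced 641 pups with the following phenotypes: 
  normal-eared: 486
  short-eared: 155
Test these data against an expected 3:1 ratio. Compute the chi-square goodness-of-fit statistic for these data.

Under the 3:1 hypothesis (Σ ratio = 4, N = 641):
  normal-eared: 641 × 3/4 = 480.75
  short-eared: 641 × 1/4 = 160.25
χ² = Σ (O − E)² / E
  normal-eared: (486 − 480.75)² / 480.75 = 0.0573
  short-eared: (155 − 160.25)² / 160.25 = 0.1720
χ² = 0.0573 + 0.1720 = 0.2293 ≈ 0.229

0.229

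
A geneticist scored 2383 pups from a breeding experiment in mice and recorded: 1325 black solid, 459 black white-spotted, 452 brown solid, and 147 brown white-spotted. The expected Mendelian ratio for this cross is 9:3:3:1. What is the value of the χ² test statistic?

0.596

Total ratio parts = 16. Expected numbers out of 2383:
  black solid: 2383 × 9/16 = 1340.4375
  black white-spotted: 2383 × 3/16 = 446.8125
  brown solid: 2383 × 3/16 = 446.8125
  brown white-spotted: 2383 × 1/16 = 148.9375
χ² = Σ (O − E)² / E
  black solid: (1325 − 1340.4375)² / 1340.4375 = 0.1778
  black white-spotted: (459 − 446.8125)² / 446.8125 = 0.3324
  brown solid: (452 − 446.8125)² / 446.8125 = 0.0602
  brown white-spotted: (147 − 148.9375)² / 148.9375 = 0.0252
χ² = 0.1778 + 0.3324 + 0.0602 + 0.0252 = 0.5956 ≈ 0.596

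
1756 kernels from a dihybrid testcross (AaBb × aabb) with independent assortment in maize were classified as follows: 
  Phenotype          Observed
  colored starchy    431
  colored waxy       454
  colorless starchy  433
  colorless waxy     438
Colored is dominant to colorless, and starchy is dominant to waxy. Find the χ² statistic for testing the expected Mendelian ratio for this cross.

0.743

A dihybrid testcross with independent assortment gives a 1:1:1:1 ratio.
Expected counts for N = 1756 under a 1:1:1:1 ratio (total parts = 4):
  colored starchy: 1756 × 1/4 = 439
  colored waxy: 1756 × 1/4 = 439
  colorless starchy: 1756 × 1/4 = 439
  colorless waxy: 1756 × 1/4 = 439
χ² = Σ (O − E)² / E
  colored starchy: (431 − 439)² / 439 = 0.1458
  colored waxy: (454 − 439)² / 439 = 0.5125
  colorless starchy: (433 − 439)² / 439 = 0.0820
  colorless waxy: (438 − 439)² / 439 = 0.0023
χ² = 0.1458 + 0.5125 + 0.0820 + 0.0023 = 0.7426 ≈ 0.743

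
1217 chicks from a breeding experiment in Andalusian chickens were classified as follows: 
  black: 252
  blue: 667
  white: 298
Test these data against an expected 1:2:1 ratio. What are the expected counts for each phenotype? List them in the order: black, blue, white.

Under the 1:2:1 hypothesis (Σ ratio = 4, N = 1217):
  black: 1217 × 1/4 = 304.25
  blue: 1217 × 2/4 = 608.5
  white: 1217 × 1/4 = 304.25

304.25, 608.5, 304.25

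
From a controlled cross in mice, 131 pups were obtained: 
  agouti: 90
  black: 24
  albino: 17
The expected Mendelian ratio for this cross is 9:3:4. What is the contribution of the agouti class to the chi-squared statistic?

3.611

Under the 9:3:4 hypothesis (Σ ratio = 16, N = 131):
  agouti: 131 × 9/16 = 73.6875
  black: 131 × 3/16 = 24.5625
  albino: 131 × 4/16 = 32.75
Contribution of agouti: (90 − 73.6875)² / 73.6875 = 3.6112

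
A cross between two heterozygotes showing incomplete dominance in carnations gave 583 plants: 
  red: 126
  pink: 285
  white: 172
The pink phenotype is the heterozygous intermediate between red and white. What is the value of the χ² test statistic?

With incomplete dominance, a heterozygote × heterozygote cross gives a 1:2:1 phenotypic ratio.
Total ratio parts = 4. Expected numbers out of 583:
  red: 583 × 1/4 = 145.75
  pink: 583 × 2/4 = 291.5
  white: 583 × 1/4 = 145.75
χ² = Σ (O − E)² / E
  red: (126 − 145.75)² / 145.75 = 2.6762
  pink: (285 − 291.5)² / 291.5 = 0.1449
  white: (172 − 145.75)² / 145.75 = 4.7277
χ² = 2.6762 + 0.1449 + 4.7277 = 7.5488 ≈ 7.549

7.549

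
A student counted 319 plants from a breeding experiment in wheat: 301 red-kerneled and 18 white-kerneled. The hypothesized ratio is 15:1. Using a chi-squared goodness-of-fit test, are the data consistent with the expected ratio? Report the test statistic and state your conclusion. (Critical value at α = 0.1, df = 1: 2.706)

Under the 15:1 hypothesis (Σ ratio = 16, N = 319):
  red-kerneled: 319 × 15/16 = 299.0625
  white-kerneled: 319 × 1/16 = 19.9375
χ² = Σ (O − E)² / E
  red-kerneled: (301 − 299.0625)² / 299.0625 = 0.0126
  white-kerneled: (18 − 19.9375)² / 19.9375 = 0.1883
χ² = 0.0126 + 0.1883 = 0.2009 ≈ 0.201
Degrees of freedom = 2 − 1 = 1; critical value at α = 0.1 is 2.706.
Since 0.201 < 2.706, we fail to reject the null hypothesis — the data are consistent with the 15:1 ratio.

0.201; consistent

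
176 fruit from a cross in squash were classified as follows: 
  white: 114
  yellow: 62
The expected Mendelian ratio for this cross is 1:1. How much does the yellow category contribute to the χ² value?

7.682

The 1:1 ratio has 2 parts, so with N = 176 the expected counts are:
  white: 176 × 1/2 = 88
  yellow: 176 × 1/2 = 88
Contribution of yellow: (62 − 88)² / 88 = 7.6818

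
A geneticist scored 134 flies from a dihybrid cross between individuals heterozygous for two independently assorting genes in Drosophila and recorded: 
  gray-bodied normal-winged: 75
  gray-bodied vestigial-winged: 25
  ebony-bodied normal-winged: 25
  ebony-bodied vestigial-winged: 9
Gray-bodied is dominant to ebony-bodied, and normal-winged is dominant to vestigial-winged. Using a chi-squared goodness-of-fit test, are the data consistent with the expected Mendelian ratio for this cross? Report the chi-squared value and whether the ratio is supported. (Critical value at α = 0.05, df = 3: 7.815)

0.050; consistent

A dihybrid F₂ with independent assortment and complete dominance at both loci gives a 9:3:3:1 phenotypic ratio.
Total ratio parts = 16. Expected numbers out of 134:
  gray-bodied normal-winged: 134 × 9/16 = 75.375
  gray-bodied vestigial-winged: 134 × 3/16 = 25.125
  ebony-bodied normal-winged: 134 × 3/16 = 25.125
  ebony-bodied vestigial-winged: 134 × 1/16 = 8.375
χ² = Σ (O − E)² / E
  gray-bodied normal-winged: (75 − 75.375)² / 75.375 = 0.0019
  gray-bodied vestigial-winged: (25 − 25.125)² / 25.125 = 0.0006
  ebony-bodied normal-winged: (25 − 25.125)² / 25.125 = 0.0006
  ebony-bodied vestigial-winged: (9 − 8.375)² / 8.375 = 0.0466
χ² = 0.0019 + 0.0006 + 0.0006 + 0.0466 = 0.0497 ≈ 0.050
Degrees of freedom = 4 − 1 = 3; critical value at α = 0.05 is 7.815.
Since 0.050 < 7.815, we fail to reject the null hypothesis — the data are consistent with the 9:3:3:1 ratio.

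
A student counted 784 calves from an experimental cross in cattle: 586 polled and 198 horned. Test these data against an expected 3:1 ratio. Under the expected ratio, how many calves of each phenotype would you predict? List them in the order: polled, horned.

588, 196

The 3:1 ratio has 4 parts, so with N = 784 the expected counts are:
  polled: 784 × 3/4 = 588
  horned: 784 × 1/4 = 196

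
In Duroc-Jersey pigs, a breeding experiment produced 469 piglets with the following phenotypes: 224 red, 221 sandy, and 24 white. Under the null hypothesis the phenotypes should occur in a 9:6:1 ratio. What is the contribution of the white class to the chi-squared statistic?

0.963

Total ratio parts = 16. Expected numbers out of 469:
  red: 469 × 9/16 = 263.8125
  sandy: 469 × 6/16 = 175.875
  white: 469 × 1/16 = 29.3125
Contribution of white: (24 − 29.3125)² / 29.3125 = 0.9628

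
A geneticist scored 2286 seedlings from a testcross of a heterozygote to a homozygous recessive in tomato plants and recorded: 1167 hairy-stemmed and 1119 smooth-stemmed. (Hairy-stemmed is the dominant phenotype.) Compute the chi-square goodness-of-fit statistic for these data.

1.008

A testcross of a heterozygote (Aa × aa) gives a 1:1 phenotypic ratio.
Expected counts for N = 2286 under a 1:1 ratio (total parts = 2):
  hairy-stemmed: 2286 × 1/2 = 1143
  smooth-stemmed: 2286 × 1/2 = 1143
χ² = Σ (O − E)² / E
  hairy-stemmed: (1167 − 1143)² / 1143 = 0.5039
  smooth-stemmed: (1119 − 1143)² / 1143 = 0.5039
χ² = 0.5039 + 0.5039 = 1.0078 ≈ 1.008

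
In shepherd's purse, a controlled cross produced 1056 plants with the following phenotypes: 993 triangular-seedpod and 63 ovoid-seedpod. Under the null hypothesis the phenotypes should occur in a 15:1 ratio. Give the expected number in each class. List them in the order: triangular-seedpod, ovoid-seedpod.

Expected counts for N = 1056 under a 15:1 ratio (total parts = 16):
  triangular-seedpod: 1056 × 15/16 = 990
  ovoid-seedpod: 1056 × 1/16 = 66

990, 66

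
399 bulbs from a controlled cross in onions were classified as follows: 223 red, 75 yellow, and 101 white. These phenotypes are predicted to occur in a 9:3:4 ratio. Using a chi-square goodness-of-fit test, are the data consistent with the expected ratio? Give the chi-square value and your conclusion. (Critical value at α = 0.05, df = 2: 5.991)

0.025; consistent

Total ratio parts = 16. Expected numbers out of 399:
  red: 399 × 9/16 = 224.4375
  yellow: 399 × 3/16 = 74.8125
  white: 399 × 4/16 = 99.75
χ² = Σ (O − E)² / E
  red: (223 − 224.4375)² / 224.4375 = 0.0092
  yellow: (75 − 74.8125)² / 74.8125 = 0.0005
  white: (101 − 99.75)² / 99.75 = 0.0157
χ² = 0.0092 + 0.0005 + 0.0157 = 0.0254 ≈ 0.025
Degrees of freedom = 3 − 1 = 2; critical value at α = 0.05 is 5.991.
Since 0.025 < 5.991, we fail to reject the null hypothesis — the data are consistent with the 9:3:4 ratio.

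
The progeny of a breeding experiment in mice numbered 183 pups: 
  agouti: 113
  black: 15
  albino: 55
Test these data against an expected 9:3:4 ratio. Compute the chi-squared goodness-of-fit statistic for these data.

13.724

Under the 9:3:4 hypothesis (Σ ratio = 16, N = 183):
  agouti: 183 × 9/16 = 102.9375
  black: 183 × 3/16 = 34.3125
  albino: 183 × 4/16 = 45.75
χ² = Σ (O − E)² / E
  agouti: (113 − 102.9375)² / 102.9375 = 0.9836
  black: (15 − 34.3125)² / 34.3125 = 10.8699
  albino: (55 − 45.75)² / 45.75 = 1.8702
χ² = 0.9836 + 10.8699 + 1.8702 = 13.7237 ≈ 13.724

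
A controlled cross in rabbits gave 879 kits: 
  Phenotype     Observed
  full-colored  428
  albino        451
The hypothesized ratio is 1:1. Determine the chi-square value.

Under the 1:1 hypothesis (Σ ratio = 2, N = 879):
  full-colored: 879 × 1/2 = 439.5
  albino: 879 × 1/2 = 439.5
χ² = Σ (O − E)² / E
  full-colored: (428 − 439.5)² / 439.5 = 0.3009
  albino: (451 − 439.5)² / 439.5 = 0.3009
χ² = 0.3009 + 0.3009 = 0.6018 ≈ 0.602

0.602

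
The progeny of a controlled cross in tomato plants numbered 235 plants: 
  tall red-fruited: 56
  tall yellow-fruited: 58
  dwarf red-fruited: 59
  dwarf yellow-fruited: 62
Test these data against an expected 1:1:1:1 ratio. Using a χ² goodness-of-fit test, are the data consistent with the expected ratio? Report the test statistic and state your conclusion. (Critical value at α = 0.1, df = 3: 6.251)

0.319; consistent

Under the 1:1:1:1 hypothesis (Σ ratio = 4, N = 235):
  tall red-fruited: 235 × 1/4 = 58.75
  tall yellow-fruited: 235 × 1/4 = 58.75
  dwarf red-fruited: 235 × 1/4 = 58.75
  dwarf yellow-fruited: 235 × 1/4 = 58.75
χ² = Σ (O − E)² / E
  tall red-fruited: (56 − 58.75)² / 58.75 = 0.1287
  tall yellow-fruited: (58 − 58.75)² / 58.75 = 0.0096
  dwarf red-fruited: (59 − 58.75)² / 58.75 = 0.0011
  dwarf yellow-fruited: (62 − 58.75)² / 58.75 = 0.1798
χ² = 0.1287 + 0.0096 + 0.0011 + 0.1798 = 0.3192 ≈ 0.319
Degrees of freedom = 4 − 1 = 3; critical value at α = 0.1 is 6.251.
Since 0.319 < 6.251, we fail to reject the null hypothesis — the data are consistent with the 1:1:1:1 ratio.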